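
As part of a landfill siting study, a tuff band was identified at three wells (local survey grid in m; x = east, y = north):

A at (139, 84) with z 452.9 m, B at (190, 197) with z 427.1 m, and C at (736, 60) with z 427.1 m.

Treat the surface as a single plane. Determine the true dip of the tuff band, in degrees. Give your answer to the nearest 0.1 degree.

11.9°

Let the plane be z = a·x + b·y + c.
B−A: 51a + 113b = −25.8;  C−A: 597a − 24b = −25.8.
Solving gives a = −0.05146, b = −0.20509.
Gradient magnitude |∇z| = √(a² + b²) = √(0.00265 + 0.04206) = 0.21145.
True dip = arctan(0.21145) = 11.9°, dipping toward NNE (azimuth ≈ 014°).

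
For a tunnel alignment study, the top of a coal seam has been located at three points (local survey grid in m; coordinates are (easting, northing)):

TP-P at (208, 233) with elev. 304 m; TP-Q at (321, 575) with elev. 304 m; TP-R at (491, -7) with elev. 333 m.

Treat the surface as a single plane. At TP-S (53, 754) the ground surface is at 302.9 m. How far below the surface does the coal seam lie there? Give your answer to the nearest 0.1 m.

Let the plane be z = a·E + b·N + c.
TP-Q−TP-P: 113a + 342b = 0;  TP-R−TP-P: 283a − 240b = 29.
Solving gives a = 0.08004, b = −0.02645.
Then c = 304 − a·208 − b·233 = 293.51.
At (53, 754): z_contact = 4.24 − 19.94 + 293.51 = 277.81 m.
Depth below ground = 302.9 − 277.81 = 25.1 m.

25.1 m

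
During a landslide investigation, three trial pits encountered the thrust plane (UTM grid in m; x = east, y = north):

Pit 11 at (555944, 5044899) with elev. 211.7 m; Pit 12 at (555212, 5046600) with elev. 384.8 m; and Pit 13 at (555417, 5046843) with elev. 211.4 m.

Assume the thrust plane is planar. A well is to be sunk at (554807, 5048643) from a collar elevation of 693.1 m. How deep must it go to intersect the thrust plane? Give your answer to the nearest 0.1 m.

403.9 m

Let the plane be z = a·x + b·y + c.
Pit 12−Pit 11: −732a + 1701b = 173.1;  Pit 13−Pit 11: −527a + 1944b = −0.3.
Solving gives a = −0.640009229, b = −0.173654765.
Then c = 211.7 − a·555944 − b·5044899 = 1232091.74.
At (554807, 5048643): z_contact = −355081.60 − 876720.92 + 1232091.74 = 289.23 m.
Depth below ground = 693.1 − 289.23 = 403.9 m.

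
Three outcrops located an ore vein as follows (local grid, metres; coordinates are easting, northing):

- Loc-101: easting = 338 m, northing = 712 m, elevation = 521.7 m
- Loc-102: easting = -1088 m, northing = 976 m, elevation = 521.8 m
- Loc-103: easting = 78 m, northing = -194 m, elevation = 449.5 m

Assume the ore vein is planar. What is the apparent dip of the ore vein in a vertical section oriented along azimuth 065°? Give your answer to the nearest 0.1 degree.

Two edge vectors: Loc-101→Loc-102 = (-1426, 264, 0.1), Loc-101→Loc-103 = (-260, -906, -72.2).
Normal n = (Loc-101→Loc-102) × (Loc-101→Loc-103) = (-18970.2, -102983.2, 1360596).
So ∂z/∂easting = −n_x/n_z = 0.01394 and ∂z/∂northing = −n_y/n_z = 0.07569.
Unit vector along 065° is (sin 65°, cos 65°) = (0.9063, 0.4226).
Slope in that direction = a·(0.9063) + b·(0.4226) = 0.04462.
Apparent dip = arctan|0.04462| = 2.6° (true dip is 4.4°, so apparent ≤ true as expected).

2.6°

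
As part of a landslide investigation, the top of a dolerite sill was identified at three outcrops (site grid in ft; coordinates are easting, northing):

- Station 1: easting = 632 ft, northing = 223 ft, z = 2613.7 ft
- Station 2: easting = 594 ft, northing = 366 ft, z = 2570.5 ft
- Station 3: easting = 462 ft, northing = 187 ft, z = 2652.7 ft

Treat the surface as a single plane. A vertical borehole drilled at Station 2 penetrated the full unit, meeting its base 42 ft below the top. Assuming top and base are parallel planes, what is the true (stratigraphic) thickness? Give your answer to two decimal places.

39.29 ft

Let the plane be z = a·easting + b·northing + c.
Station 2−Station 1: −38a + 143b = −43.2;  Station 3−Station 1: −170a − 36b = 39.
Solving gives a = −0.15662, b = −0.34372.
|∇z| = √(a²+b²) = 0.37772, so dip δ = arctan(0.37772) = 20.69°.
True thickness = vertical thickness × cos δ = 42 × cos 20.69° = 39.29 ft.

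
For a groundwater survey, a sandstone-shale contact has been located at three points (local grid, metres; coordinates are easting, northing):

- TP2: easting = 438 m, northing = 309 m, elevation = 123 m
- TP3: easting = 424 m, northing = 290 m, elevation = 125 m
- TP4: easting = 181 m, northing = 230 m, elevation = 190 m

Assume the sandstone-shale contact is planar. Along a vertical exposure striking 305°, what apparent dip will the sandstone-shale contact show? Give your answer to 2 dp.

17.03°

Two edge vectors: TP2→TP3 = (-14, -19, 2), TP2→TP4 = (-257, -79, 67).
Normal n = (TP2→TP3) × (TP2→TP4) = (-1115, 424, -3777).
So ∂z/∂easting = −n_x/n_z = −0.29521 and ∂z/∂northing = −n_y/n_z = 0.11226.
Unit vector along 305° is (sin 305°, cos 305°) = (-0.8192, 0.5736).
Slope in that direction = a·(-0.8192) + b·(0.5736) = 0.30621.
Apparent dip = arctan|0.30621| = 17.03° (true dip is 17.5°, so apparent ≤ true as expected).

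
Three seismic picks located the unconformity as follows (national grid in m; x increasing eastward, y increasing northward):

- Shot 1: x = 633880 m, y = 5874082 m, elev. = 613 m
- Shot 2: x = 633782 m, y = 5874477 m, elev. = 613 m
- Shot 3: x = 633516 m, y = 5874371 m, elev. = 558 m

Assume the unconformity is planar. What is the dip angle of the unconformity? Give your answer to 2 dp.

10.97°

Let the plane be z = a·x + b·y + c.
Shot 2−Shot 1: −98a + 395b = 0;  Shot 3−Shot 1: −364a + 289b = −55.
Solving gives a = 0.18816, b = 0.04668.
Gradient magnitude |∇z| = √(a² + b²) = √(0.03541 + 0.00218) = 0.19387.
True dip = arctan(0.19387) = 10.97°, dipping toward WSW (azimuth ≈ 256°).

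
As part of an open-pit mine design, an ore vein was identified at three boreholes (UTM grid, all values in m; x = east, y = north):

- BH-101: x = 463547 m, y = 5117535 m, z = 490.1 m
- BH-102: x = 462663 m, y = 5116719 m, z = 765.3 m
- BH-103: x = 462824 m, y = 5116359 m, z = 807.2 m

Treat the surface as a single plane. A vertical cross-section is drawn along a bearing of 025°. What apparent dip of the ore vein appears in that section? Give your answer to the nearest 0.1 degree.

Let the plane be z = a·x + b·y + c.
BH-102−BH-101: −884a − 816b = 275.2;  BH-103−BH-101: −723a − 1176b = 317.1.
Solving gives a = −0.14430, b = −0.18093.
Unit vector along 025° is (sin 25°, cos 25°) = (0.4226, 0.9063).
Slope in that direction = a·(0.4226) + b·(0.9063) = −0.22496.
Apparent dip = arctan|0.22496| = 12.7° (true dip is 13.0°, so apparent ≤ true as expected).

12.7°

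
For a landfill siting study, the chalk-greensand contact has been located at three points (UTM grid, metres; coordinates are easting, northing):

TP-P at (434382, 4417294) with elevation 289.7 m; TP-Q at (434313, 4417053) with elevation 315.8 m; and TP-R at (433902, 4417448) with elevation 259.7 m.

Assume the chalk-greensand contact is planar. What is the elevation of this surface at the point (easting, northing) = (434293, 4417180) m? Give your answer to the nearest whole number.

Let the plane be z = a·easting + b·northing + c.
TP-Q−TP-P: −69a − 241b = 26.1;  TP-R−TP-P: −480a + 154b = −30.
Solving gives a = 0.02541922, b = −0.11557646.
Then c = 289.7 − a·434382 − b·4417294 = 499783.24.
At (434293, 4417180): z = 11039.4 − 510522.0 + 499783.24 = 300.6 m.

301 m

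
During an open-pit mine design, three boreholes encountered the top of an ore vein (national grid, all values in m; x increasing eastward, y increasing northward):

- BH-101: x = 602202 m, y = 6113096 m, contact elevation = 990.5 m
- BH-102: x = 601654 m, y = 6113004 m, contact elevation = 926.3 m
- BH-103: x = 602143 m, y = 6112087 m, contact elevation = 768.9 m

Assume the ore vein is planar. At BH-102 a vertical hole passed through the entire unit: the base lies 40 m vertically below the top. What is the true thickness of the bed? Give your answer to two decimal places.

Let the plane be z = a·x + b·y + c.
BH-102−BH-101: −548a − 92b = −64.2;  BH-103−BH-101: −59a − 1009b = −221.6.
Solving gives a = 0.08108, b = 0.21488.
|∇z| = √(a²+b²) = 0.22967, so dip δ = arctan(0.22967) = 12.93°.
True thickness = vertical thickness × cos δ = 40 × cos 12.93° = 38.99 m.

38.99 m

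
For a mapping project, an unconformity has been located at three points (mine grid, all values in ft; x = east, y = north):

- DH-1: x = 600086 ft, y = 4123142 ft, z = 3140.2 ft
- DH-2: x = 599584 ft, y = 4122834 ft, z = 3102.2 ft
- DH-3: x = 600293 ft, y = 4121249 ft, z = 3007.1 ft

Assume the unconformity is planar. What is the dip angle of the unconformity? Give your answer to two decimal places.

4.56°

Two edge vectors: DH-1→DH-2 = (-502, -308, -38), DH-1→DH-3 = (207, -1893, -133.1).
Normal n = (DH-1→DH-2) × (DH-1→DH-3) = (-30939.2, -74682.2, 1014042).
So ∂z/∂x = −n_x/n_z = 0.03051 and ∂z/∂y = −n_y/n_z = 0.07365.
Gradient magnitude |∇z| = √(a² + b²) = √(0.00093 + 0.00542) = 0.07972.
True dip = arctan(0.07972) = 4.56°, dipping toward SSW (azimuth ≈ 203°).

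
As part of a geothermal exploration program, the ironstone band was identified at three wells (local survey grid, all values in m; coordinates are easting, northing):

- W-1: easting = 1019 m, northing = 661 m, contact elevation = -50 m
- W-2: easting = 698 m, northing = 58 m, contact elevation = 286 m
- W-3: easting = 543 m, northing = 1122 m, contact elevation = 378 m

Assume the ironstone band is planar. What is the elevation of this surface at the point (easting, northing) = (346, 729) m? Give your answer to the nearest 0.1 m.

Let the plane be z = a·easting + b·northing + c.
W-2−W-1: −321a − 603b = 336;  W-3−W-1: −476a + 461b = 428.
Solving gives a = −0.949360, b = −0.051833.
Then c = -50 − a·1019 − b·661 = 951.66.
At (346, 729): z = −328.5 − 37.8 + 951.66 = 585.4 m.

585.4 m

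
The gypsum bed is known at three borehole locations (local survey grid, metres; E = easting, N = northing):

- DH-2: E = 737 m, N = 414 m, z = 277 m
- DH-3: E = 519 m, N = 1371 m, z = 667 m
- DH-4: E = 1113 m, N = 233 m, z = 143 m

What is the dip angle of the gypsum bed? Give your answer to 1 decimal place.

22.2°

Two edge vectors: DH-2→DH-3 = (-218, 957, 390), DH-2→DH-4 = (376, -181, -134).
Normal n = (DH-2→DH-3) × (DH-2→DH-4) = (-57648, 117428, -320374).
So ∂z/∂E = −n_x/n_z = −0.17994 and ∂z/∂N = −n_y/n_z = 0.36653.
Gradient magnitude |∇z| = √(a² + b²) = √(0.03238 + 0.13435) = 0.40832.
True dip = arctan(0.40832) = 22.2°, dipping toward SSE (azimuth ≈ 154°).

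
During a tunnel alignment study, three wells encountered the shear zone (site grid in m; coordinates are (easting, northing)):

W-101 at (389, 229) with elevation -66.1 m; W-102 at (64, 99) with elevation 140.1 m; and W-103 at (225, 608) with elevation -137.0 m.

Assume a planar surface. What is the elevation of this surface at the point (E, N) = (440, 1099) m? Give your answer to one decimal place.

Two edge vectors: W-101→W-102 = (-325, -130, 206.2), W-101→W-103 = (-164, 379, -70.9).
Normal n = (W-101→W-102) × (W-101→W-103) = (-68932.8, -56859.3, -144495).
So ∂z/∂E = −n_x/n_z = −0.477060 and ∂z/∂N = −n_y/n_z = −0.393504.
Intercept c from W-101: -66.1 + 185.58 + 90.11 = 209.59.
At (440, 1099): z = −209.9 − 432.5 + 209.59 = -432.8 m.

-432.8 m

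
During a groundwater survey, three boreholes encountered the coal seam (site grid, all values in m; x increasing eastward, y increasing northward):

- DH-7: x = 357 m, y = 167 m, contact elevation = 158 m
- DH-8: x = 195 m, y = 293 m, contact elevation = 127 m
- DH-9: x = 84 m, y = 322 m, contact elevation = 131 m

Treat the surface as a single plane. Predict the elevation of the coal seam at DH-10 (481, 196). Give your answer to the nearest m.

Let the plane be z = a·x + b·y + c.
DH-8−DH-7: −162a + 126b = −31;  DH-9−DH-7: −273a + 155b = −27.
Solving gives a = −0.15106, b = −0.44025.
Then c = 158 − a·357 − b·167 = 285.45.
At (481, 196): z = −72.7 − 86.3 + 285.45 = 126.5 m.

127 m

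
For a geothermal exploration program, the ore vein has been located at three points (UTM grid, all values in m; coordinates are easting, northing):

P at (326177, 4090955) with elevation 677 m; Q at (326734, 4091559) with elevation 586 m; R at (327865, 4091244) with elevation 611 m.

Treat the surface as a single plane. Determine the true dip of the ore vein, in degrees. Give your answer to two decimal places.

Let the plane be z = a·easting + b·northing + c.
Q−P: 557a + 604b = −91;  R−P: 1688a + 289b = −66.
Solving gives a = −0.01580, b = −0.13609.
Gradient magnitude |∇z| = √(a² + b²) = √(0.00025 + 0.01852) = 0.13701.
True dip = arctan(0.13701) = 7.80°, dipping toward N (azimuth ≈ 007°).

7.80°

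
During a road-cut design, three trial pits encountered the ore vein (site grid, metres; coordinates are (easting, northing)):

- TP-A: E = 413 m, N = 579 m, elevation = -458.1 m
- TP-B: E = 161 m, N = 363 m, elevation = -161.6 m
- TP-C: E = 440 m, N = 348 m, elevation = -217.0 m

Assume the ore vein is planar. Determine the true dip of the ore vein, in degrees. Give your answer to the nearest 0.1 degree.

47.8°

Let the plane be z = a·E + b·N + c.
TP-B−TP-A: −252a − 216b = 296.5;  TP-C−TP-A: 27a − 231b = 241.1.
Solving gives a = −0.25629, b = −1.07368.
Gradient magnitude |∇z| = √(a² + b²) = √(0.06569 + 1.15279) = 1.10384.
True dip = arctan(1.10384) = 47.8°, dipping toward NNE (azimuth ≈ 013°).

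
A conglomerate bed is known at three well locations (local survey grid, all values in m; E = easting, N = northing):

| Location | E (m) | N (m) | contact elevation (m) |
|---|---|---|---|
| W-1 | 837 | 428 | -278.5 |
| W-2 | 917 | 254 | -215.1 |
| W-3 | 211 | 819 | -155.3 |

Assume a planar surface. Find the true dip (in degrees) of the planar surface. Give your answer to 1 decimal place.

41.1°

Let the plane be z = a·E + b·N + c.
W-2−W-1: 80a − 174b = 63.4;  W-3−W-1: −626a + 391b = 123.2.
Solving gives a = −0.59536, b = −0.63810.
Gradient magnitude |∇z| = √(a² + b²) = √(0.35445 + 0.40717) = 0.87271.
True dip = arctan(0.87271) = 41.1°, dipping toward NE (azimuth ≈ 043°).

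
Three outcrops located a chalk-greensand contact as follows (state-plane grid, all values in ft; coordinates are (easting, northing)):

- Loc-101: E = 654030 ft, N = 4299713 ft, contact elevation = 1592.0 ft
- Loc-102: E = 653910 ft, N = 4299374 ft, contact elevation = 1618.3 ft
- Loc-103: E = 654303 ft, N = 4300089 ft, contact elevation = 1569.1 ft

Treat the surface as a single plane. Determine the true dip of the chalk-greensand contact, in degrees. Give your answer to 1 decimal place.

Two edge vectors: Loc-101→Loc-102 = (-120, -339, 26.3), Loc-101→Loc-103 = (273, 376, -22.9).
Normal n = (Loc-101→Loc-102) × (Loc-101→Loc-103) = (-2125.7, 4431.9, 47427).
So ∂z/∂E = −n_x/n_z = 0.04482 and ∂z/∂N = −n_y/n_z = −0.09345.
Gradient magnitude |∇z| = √(a² + b²) = √(0.00201 + 0.00873) = 0.10364.
True dip = arctan(0.10364) = 5.9°, dipping toward NNW (azimuth ≈ 334°).

5.9°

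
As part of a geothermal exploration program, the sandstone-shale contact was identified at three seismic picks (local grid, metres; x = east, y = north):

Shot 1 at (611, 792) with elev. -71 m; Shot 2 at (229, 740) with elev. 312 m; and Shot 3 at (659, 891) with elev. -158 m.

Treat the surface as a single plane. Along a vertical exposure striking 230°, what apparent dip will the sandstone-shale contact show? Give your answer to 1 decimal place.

44.8°

Two edge vectors: Shot 1→Shot 2 = (-382, -52, 383), Shot 1→Shot 3 = (48, 99, -87).
Normal n = (Shot 1→Shot 2) × (Shot 1→Shot 3) = (-33393, -14850, -35322).
So ∂z/∂x = −n_x/n_z = −0.94539 and ∂z/∂y = −n_y/n_z = −0.42042.
Unit vector along 230° is (sin 230°, cos 230°) = (-0.7660, -0.6428).
Slope in that direction = a·(-0.7660) + b·(-0.6428) = 0.99445.
Apparent dip = arctan|0.99445| = 44.8° (true dip is 46.0°, so apparent ≤ true as expected).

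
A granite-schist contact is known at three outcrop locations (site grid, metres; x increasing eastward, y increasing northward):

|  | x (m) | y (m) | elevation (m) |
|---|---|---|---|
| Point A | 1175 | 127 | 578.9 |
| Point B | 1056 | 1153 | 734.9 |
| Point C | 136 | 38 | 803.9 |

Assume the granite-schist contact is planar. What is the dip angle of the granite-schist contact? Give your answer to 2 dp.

14.56°

Two edge vectors: Point A→Point B = (-119, 1026, 156), Point A→Point C = (-1039, -89, 225).
Normal n = (Point A→Point B) × (Point A→Point C) = (244734, -135309, 1076605).
So ∂z/∂x = −n_x/n_z = −0.22732 and ∂z/∂y = −n_y/n_z = 0.12568.
Gradient magnitude |∇z| = √(a² + b²) = √(0.05167 + 0.01580) = 0.25975.
True dip = arctan(0.25975) = 14.56°, dipping toward ESE (azimuth ≈ 119°).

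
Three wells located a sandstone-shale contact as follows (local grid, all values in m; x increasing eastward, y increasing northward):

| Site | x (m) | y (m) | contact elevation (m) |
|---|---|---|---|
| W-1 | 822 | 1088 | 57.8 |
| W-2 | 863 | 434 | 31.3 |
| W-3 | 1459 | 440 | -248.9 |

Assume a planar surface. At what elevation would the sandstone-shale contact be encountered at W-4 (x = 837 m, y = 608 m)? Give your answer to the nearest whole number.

45 m

Let the plane be z = a·x + b·y + c.
W-2−W-1: 41a − 654b = −26.5;  W-3−W-1: 637a − 648b = −306.7.
Solving gives a = −0.47025, b = 0.01104.
Then c = 57.8 − a·822 − b·1088 = 432.33.
At (837, 608): z = −393.6 + 6.7 + 432.33 = 45.4 m.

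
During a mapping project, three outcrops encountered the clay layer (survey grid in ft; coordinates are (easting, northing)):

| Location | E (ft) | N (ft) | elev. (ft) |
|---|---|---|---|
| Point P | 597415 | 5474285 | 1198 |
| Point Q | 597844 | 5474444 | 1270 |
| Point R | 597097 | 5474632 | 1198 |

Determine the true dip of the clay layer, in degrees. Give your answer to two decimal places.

Two edge vectors: Point P→Point Q = (429, 159, 72), Point P→Point R = (-318, 347, 0).
Normal n = (Point P→Point Q) × (Point P→Point R) = (-24984, -22896, 199425).
So ∂z/∂E = −n_x/n_z = 0.12528 and ∂z/∂N = −n_y/n_z = 0.11481.
Gradient magnitude |∇z| = √(a² + b²) = √(0.01570 + 0.01318) = 0.16993.
True dip = arctan(0.16993) = 9.64°, dipping toward SW (azimuth ≈ 227°).

9.64°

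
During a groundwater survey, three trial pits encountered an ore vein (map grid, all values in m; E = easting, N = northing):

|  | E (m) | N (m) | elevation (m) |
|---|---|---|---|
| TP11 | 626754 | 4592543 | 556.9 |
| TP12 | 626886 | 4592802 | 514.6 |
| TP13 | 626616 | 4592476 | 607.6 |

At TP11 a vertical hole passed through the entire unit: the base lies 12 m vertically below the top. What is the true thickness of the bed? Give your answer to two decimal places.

11.20 m

Two edge vectors: TP11→TP12 = (132, 259, -42.3), TP11→TP13 = (-138, -67, 50.7).
Normal n = (TP11→TP12) × (TP11→TP13) = (10297.2, -855, 26898).
So ∂z/∂E = −n_x/n_z = −0.38282 and ∂z/∂N = −n_y/n_z = 0.03179.
|∇z| = √(a²+b²) = 0.38414, so dip δ = arctan(0.38414) = 21.01°.
True thickness = vertical thickness × cos δ = 12 × cos 21.01° = 11.20 m.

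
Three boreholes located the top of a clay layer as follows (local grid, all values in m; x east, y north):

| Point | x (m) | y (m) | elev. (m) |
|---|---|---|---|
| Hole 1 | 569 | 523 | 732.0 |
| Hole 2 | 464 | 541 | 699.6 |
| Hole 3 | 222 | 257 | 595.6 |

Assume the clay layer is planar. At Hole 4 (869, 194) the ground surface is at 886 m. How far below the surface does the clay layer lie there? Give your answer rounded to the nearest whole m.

86 m

Two edge vectors: Hole 1→Hole 2 = (-105, 18, -32.4), Hole 1→Hole 3 = (-347, -266, -136.4).
Normal n = (Hole 1→Hole 2) × (Hole 1→Hole 3) = (-11073.6, -3079.2, 34176).
So ∂z/∂x = −n_x/n_z = 0.32402 and ∂z/∂y = −n_y/n_z = 0.09010.
Intercept c from Hole 1: 732 − 184.37 − 47.12 = 500.51.
At (869, 194): z_contact = 281.6 + 17.5 + 500.51 = 799.6 m.
Depth below ground = 886 − 799.6 = 86 m.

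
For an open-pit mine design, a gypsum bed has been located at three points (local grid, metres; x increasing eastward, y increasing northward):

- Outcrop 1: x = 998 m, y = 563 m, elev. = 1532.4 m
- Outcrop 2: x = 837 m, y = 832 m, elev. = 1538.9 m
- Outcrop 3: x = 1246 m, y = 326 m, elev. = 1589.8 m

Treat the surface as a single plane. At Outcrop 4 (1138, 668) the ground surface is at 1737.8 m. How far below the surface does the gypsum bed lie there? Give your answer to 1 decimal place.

Two edge vectors: Outcrop 1→Outcrop 2 = (-161, 269, 6.5), Outcrop 1→Outcrop 3 = (248, -237, 57.4).
Normal n = (Outcrop 1→Outcrop 2) × (Outcrop 1→Outcrop 3) = (16981.1, 10853.4, -28555).
So ∂z/∂x = −n_x/n_z = 0.594680 and ∂z/∂y = −n_y/n_z = 0.380088.
Intercept c from Outcrop 1: 1532.4 − 593.49 − 213.99 = 724.92.
At (1138, 668): z_contact = 676.75 + 253.90 + 724.92 = 1655.56 m.
Depth below ground = 1737.8 − 1655.56 = 82.2 m.

82.2 m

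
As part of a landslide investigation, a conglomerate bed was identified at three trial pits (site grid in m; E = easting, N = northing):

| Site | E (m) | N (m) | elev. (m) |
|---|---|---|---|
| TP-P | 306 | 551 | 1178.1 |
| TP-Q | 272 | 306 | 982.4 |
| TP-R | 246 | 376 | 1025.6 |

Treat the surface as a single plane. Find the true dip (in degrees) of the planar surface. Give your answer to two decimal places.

39.68°

Two edge vectors: TP-P→TP-Q = (-34, -245, -195.7), TP-P→TP-R = (-60, -175, -152.5).
Normal n = (TP-P→TP-Q) × (TP-P→TP-R) = (3115, 6557, -8750).
So ∂z/∂E = −n_x/n_z = 0.35600 and ∂z/∂N = −n_y/n_z = 0.74937.
Gradient magnitude |∇z| = √(a² + b²) = √(0.12674 + 0.56156) = 0.82963.
True dip = arctan(0.82963) = 39.68°, dipping toward SSW (azimuth ≈ 205°).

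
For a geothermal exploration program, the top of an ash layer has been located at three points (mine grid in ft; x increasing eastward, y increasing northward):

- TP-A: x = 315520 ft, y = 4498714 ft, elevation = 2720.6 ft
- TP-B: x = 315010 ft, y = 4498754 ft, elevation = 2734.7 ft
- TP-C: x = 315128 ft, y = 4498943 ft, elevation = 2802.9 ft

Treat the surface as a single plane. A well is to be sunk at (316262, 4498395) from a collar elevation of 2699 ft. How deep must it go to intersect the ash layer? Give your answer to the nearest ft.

93 ft

Let the plane be z = a·x + b·y + c.
TP-B−TP-A: −510a + 40b = 14.1;  TP-C−TP-A: −392a + 229b = 82.3.
Solving gives a = 0.00062407, b = 0.36045693.
Then c = 2720.6 − a·315520 − b·4498714 = −1619068.94.
At (316262, 4498395): z_contact = 197.4 + 1621477.6 − 1619068.94 = 2606.1 ft.
Depth below ground = 2699 − 2606.1 = 93 ft.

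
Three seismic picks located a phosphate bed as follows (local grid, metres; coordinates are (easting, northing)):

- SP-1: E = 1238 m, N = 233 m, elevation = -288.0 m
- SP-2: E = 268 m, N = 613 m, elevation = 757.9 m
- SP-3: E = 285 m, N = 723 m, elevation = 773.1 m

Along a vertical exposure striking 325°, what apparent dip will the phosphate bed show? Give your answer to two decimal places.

Let the plane be z = a·E + b·N + c.
SP-2−SP-1: −970a + 380b = 1045.9;  SP-3−SP-1: −953a + 490b = 1061.1.
Solving gives a = −0.96565, b = 0.28742.
Unit vector along 325° is (sin 325°, cos 325°) = (-0.5736, 0.8192).
Slope in that direction = a·(-0.5736) + b·(0.8192) = 0.78931.
Apparent dip = arctan|0.78931| = 38.28° (true dip is 45.2°, so apparent ≤ true as expected).

38.28°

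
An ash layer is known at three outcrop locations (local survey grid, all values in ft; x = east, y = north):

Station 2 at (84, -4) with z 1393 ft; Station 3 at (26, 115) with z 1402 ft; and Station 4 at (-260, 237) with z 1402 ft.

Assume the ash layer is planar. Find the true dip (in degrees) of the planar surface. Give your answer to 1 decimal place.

5.9°

Two edge vectors: Station 2→Station 3 = (-58, 119, 9), Station 2→Station 4 = (-344, 241, 9).
Normal n = (Station 2→Station 3) × (Station 2→Station 4) = (-1098, -2574, 26958).
So ∂z/∂x = −n_x/n_z = 0.04073 and ∂z/∂y = −n_y/n_z = 0.09548.
Gradient magnitude |∇z| = √(a² + b²) = √(0.00166 + 0.00912) = 0.10381.
True dip = arctan(0.10381) = 5.9°, dipping toward SSW (azimuth ≈ 203°).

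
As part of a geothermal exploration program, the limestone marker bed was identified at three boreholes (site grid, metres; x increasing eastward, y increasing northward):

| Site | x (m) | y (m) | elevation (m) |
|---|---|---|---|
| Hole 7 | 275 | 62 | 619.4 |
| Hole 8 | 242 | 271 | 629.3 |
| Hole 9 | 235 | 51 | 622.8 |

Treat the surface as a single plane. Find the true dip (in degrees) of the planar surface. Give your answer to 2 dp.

Let the plane be z = a·x + b·y + c.
Hole 8−Hole 7: −33a + 209b = 9.9;  Hole 9−Hole 7: −40a − 11b = 3.4.
Solving gives a = −0.09395, b = 0.03253.
Gradient magnitude |∇z| = √(a² + b²) = √(0.00883 + 0.00106) = 0.09942.
True dip = arctan(0.09942) = 5.68°, dipping toward ESE (azimuth ≈ 109°).

5.68°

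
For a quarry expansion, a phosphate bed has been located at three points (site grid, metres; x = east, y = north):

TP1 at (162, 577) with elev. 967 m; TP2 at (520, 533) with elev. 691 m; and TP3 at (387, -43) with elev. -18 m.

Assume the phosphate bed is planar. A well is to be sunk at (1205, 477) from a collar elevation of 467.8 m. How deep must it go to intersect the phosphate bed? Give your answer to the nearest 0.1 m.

266.3 m

Let the plane be z = a·x + b·y + c.
TP2−TP1: 358a − 44b = −276;  TP3−TP1: 225a − 620b = −985.
Solving gives a = −0.602565, b = 1.370037.
Then c = 967 − a·162 − b·577 = 274.10.
At (1205, 477): z_contact = −726.09 + 653.51 + 274.10 = 201.52 m.
Depth below ground = 467.8 − 201.52 = 266.3 m.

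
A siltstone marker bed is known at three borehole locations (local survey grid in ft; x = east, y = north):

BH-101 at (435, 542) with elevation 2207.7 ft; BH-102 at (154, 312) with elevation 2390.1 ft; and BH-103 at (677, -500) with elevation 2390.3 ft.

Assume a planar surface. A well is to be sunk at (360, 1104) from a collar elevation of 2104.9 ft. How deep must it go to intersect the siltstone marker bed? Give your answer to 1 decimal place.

19.3 ft

Two edge vectors: BH-101→BH-102 = (-281, -230, 182.4), BH-101→BH-103 = (242, -1042, 182.6).
Normal n = (BH-101→BH-102) × (BH-101→BH-103) = (148062.8, 95451.4, 348462).
So ∂z/∂x = −n_x/n_z = −0.424904 and ∂z/∂y = −n_y/n_z = −0.273922.
Intercept c from BH-101: 2207.7 + 184.83 + 148.47 = 2541.00.
At (360, 1104): z_contact = −152.97 − 302.41 + 2541.00 = 2085.62 ft.
Depth below ground = 2104.9 − 2085.62 = 19.3 ft.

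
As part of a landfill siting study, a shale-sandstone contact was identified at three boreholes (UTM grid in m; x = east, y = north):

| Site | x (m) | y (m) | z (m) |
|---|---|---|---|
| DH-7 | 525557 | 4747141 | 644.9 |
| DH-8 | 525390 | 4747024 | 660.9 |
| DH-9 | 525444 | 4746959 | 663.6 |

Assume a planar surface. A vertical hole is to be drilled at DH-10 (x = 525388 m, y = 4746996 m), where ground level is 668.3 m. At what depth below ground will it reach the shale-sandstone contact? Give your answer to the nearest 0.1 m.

5.2 m

Let the plane be z = a·x + b·y + c.
DH-8−DH-7: −167a − 117b = 16;  DH-9−DH-7: −113a − 182b = 18.7.
Solving gives a = −0.042165026, b = −0.076567868.
Then c = 644.9 − a·525557 − b·4747141 = 386283.49.
At (525388, 4746996): z_contact = −22153.00 − 363467.36 + 386283.49 = 663.13 m.
Depth below ground = 668.3 − 663.13 = 5.2 m.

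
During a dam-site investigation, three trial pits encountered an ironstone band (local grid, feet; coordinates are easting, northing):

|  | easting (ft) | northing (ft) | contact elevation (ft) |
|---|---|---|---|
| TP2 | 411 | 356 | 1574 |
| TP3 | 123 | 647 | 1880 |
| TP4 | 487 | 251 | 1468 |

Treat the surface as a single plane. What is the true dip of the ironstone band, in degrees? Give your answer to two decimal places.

Let the plane be z = a·easting + b·northing + c.
TP3−TP2: −288a + 291b = 306;  TP4−TP2: 76a − 105b = −106.
Solving gives a = −0.15805, b = 0.89513.
Gradient magnitude |∇z| = √(a² + b²) = √(0.02498 + 0.80125) = 0.90897.
True dip = arctan(0.90897) = 42.27°, dipping toward S (azimuth ≈ 170°).

42.27°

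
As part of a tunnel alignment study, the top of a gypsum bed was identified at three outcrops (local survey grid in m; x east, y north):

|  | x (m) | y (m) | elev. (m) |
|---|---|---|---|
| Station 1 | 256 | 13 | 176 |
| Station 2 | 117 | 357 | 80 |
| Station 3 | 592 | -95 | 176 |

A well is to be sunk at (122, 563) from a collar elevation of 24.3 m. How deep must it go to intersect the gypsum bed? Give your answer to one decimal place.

10.9 m

Let the plane be z = a·x + b·y + c.
Station 2−Station 1: −139a + 344b = −96;  Station 3−Station 1: 336a − 108b = 0.
Solving gives a = −0.10309, b = −0.32073.
Then c = 176 − a·256 − b·13 = 206.56.
At (122, 563): z_contact = −12.58 − 180.57 + 206.56 = 13.42 m.
Depth below ground = 24.3 − 13.42 = 10.9 m.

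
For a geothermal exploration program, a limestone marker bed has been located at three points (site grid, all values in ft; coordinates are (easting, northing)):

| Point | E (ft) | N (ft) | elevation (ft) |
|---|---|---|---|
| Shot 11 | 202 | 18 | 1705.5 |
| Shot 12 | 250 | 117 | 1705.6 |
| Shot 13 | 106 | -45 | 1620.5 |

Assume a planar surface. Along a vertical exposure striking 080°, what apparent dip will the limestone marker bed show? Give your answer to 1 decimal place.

49.5°

Two edge vectors: Shot 11→Shot 12 = (48, 99, 0.1), Shot 11→Shot 13 = (-96, -63, -85).
Normal n = (Shot 11→Shot 12) × (Shot 11→Shot 13) = (-8408.7, 4070.4, 6480).
So ∂z/∂E = −n_x/n_z = 1.29764 and ∂z/∂N = −n_y/n_z = −0.62815.
Unit vector along 080° is (sin 80°, cos 80°) = (0.9848, 0.1736).
Slope in that direction = a·(0.9848) + b·(0.1736) = 1.16885.
Apparent dip = arctan|1.16885| = 49.5° (true dip is 55.3°, so apparent ≤ true as expected).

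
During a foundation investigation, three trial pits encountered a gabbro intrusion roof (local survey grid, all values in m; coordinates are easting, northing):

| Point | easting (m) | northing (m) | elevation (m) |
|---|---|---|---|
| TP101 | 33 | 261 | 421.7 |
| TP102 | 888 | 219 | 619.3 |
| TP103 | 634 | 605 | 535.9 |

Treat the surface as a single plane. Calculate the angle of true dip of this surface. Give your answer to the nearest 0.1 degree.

Two edge vectors: TP101→TP102 = (855, -42, 197.6), TP101→TP103 = (601, 344, 114.2).
Normal n = (TP101→TP102) × (TP101→TP103) = (-72770.8, 21116.6, 319362).
So ∂z/∂easting = −n_x/n_z = 0.22786 and ∂z/∂northing = −n_y/n_z = −0.06612.
Gradient magnitude |∇z| = √(a² + b²) = √(0.05192 + 0.00437) = 0.23726.
True dip = arctan(0.23726) = 13.3°, dipping toward WNW (azimuth ≈ 286°).

13.3°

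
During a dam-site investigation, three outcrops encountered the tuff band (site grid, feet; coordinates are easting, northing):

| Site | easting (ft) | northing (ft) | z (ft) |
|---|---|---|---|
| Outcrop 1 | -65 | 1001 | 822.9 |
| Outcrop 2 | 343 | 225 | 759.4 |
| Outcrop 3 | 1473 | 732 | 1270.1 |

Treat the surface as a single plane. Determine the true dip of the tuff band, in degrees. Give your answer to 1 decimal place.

Let the plane be z = a·easting + b·northing + c.
Outcrop 2−Outcrop 1: 408a − 776b = −63.5;  Outcrop 3−Outcrop 1: 1538a − 269b = 447.2.
Solving gives a = 0.33598, b = 0.25848.
Gradient magnitude |∇z| = √(a² + b²) = √(0.11288 + 0.06681) = 0.42390.
True dip = arctan(0.42390) = 23.0°, dipping toward SW (azimuth ≈ 232°).

23.0°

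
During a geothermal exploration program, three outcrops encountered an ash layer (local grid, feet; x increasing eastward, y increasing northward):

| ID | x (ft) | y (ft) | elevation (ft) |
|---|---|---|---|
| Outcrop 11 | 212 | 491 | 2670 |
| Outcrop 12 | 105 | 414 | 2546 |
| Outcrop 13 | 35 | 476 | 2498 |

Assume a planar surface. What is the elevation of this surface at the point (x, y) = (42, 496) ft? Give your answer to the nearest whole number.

Let the plane be z = a·x + b·y + c.
Outcrop 12−Outcrop 11: −107a − 77b = −124;  Outcrop 13−Outcrop 11: −177a − 15b = −172.
Solving gives a = 0.94677, b = 0.29474.
Then c = 2670 − a·212 − b·491 = 2324.56.
At (42, 496): z = 39.8 + 146.2 + 2324.56 = 2510.5 ft.

2511 ft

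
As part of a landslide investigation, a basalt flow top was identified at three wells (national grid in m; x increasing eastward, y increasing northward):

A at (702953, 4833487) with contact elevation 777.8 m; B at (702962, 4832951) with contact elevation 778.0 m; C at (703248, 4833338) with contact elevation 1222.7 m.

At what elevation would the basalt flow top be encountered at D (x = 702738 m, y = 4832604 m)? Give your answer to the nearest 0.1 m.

428.6 m

Let the plane be z = a·x + b·y + c.
B−A: 9a − 536b = 0.2;  C−A: 295a − 149b = 444.9.
Solving gives a = 1.520845266, b = 0.025163447.
Then c = 777.8 − a·702953 − b·4833487 = −1189932.13.
At (702738, 4832604): z = 1068755.8 + 121605.0 − 1189932.13 = 428.6 m.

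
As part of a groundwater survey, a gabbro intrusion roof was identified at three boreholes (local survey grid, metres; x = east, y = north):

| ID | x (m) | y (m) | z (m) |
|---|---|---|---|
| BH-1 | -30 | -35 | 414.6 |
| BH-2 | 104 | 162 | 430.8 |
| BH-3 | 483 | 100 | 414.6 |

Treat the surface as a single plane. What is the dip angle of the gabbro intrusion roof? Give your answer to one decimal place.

5.9°

Let the plane be z = a·x + b·y + c.
BH-2−BH-1: 134a + 197b = 16.2;  BH-3−BH-1: 513a + 135b = 0.
Solving gives a = −0.02636, b = 0.10016.
Gradient magnitude |∇z| = √(a² + b²) = √(0.00069 + 0.01003) = 0.10357.
True dip = arctan(0.10357) = 5.9°, dipping toward SSE (azimuth ≈ 165°).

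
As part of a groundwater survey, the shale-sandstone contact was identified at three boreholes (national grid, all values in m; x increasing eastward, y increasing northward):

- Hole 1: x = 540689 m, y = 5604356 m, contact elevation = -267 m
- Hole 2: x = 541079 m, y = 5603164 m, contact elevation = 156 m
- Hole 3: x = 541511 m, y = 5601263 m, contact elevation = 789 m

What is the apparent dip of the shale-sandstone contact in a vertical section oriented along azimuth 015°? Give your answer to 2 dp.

Let the plane be z = a·x + b·y + c.
Hole 2−Hole 1: 390a − 1192b = 423;  Hole 3−Hole 1: 822a − 3093b = 1056.
Solving gives a = 0.21898, b = −0.28322.
Unit vector along 015° is (sin 15°, cos 15°) = (0.2588, 0.9659).
Slope in that direction = a·(0.2588) + b·(0.9659) = −0.21689.
Apparent dip = arctan|0.21689| = 12.24° (true dip is 19.7°, so apparent ≤ true as expected).

12.24°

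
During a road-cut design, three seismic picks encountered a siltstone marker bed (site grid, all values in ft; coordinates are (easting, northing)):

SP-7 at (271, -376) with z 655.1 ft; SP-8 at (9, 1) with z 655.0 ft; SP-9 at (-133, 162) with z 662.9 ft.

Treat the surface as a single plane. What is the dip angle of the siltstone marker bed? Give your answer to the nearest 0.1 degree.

17.8°

Two edge vectors: SP-7→SP-8 = (-262, 377, -0.1), SP-7→SP-9 = (-404, 538, 7.8).
Normal n = (SP-7→SP-8) × (SP-7→SP-9) = (2994.4, 2084, 11352).
So ∂z/∂E = −n_x/n_z = −0.26378 and ∂z/∂N = −n_y/n_z = −0.18358.
Gradient magnitude |∇z| = √(a² + b²) = √(0.06958 + 0.03370) = 0.32137.
True dip = arctan(0.32137) = 17.8°, dipping toward NE (azimuth ≈ 055°).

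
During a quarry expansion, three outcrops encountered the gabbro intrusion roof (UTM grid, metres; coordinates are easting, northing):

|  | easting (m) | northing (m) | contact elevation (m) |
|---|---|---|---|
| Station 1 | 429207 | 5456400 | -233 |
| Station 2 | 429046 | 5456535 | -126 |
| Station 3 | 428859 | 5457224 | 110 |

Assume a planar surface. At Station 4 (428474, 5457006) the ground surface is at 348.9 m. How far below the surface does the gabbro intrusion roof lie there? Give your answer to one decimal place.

96.6 m

Let the plane be z = a·easting + b·northing + c.
Station 2−Station 1: −161a + 135b = 107;  Station 3−Station 1: −348a + 824b = 343.
Solving gives a = −0.488574296, b = 0.209922506.
Then c = -233 − a·429207 − b·5456400 = −935954.65.
At (428474, 5457006): z_contact = −209341.38 + 1145548.37 − 935954.65 = 252.34 m.
Depth below ground = 348.9 − 252.34 = 96.6 m.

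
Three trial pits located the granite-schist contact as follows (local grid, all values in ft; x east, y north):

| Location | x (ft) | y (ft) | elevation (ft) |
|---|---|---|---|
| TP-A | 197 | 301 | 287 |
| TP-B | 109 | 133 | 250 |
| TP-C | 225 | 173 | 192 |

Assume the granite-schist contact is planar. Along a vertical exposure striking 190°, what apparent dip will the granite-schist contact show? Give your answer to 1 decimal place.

Let the plane be z = a·x + b·y + c.
TP-B−TP-A: −88a − 168b = −37;  TP-C−TP-A: 28a − 128b = −95.
Solving gives a = −0.70291, b = 0.58843.
Unit vector along 190° is (sin 190°, cos 190°) = (-0.1736, -0.9848).
Slope in that direction = a·(-0.1736) + b·(-0.9848) = −0.45743.
Apparent dip = arctan|0.45743| = 24.6° (true dip is 42.5°, so apparent ≤ true as expected).

24.6°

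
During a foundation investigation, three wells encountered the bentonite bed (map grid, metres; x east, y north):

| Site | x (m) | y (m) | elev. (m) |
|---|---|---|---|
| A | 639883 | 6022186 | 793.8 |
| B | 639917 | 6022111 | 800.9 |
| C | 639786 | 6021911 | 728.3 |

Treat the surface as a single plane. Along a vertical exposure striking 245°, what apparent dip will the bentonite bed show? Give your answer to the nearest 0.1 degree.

Two edge vectors: A→B = (34, -75, 7.1), A→C = (-97, -275, -65.5).
Normal n = (A→B) × (A→C) = (6865, 1538.3, -16625).
So ∂z/∂x = −n_x/n_z = 0.41293 and ∂z/∂y = −n_y/n_z = 0.09253.
Unit vector along 245° is (sin 245°, cos 245°) = (-0.9063, -0.4226).
Slope in that direction = a·(-0.9063) + b·(-0.4226) = −0.41335.
Apparent dip = arctan|0.41335| = 22.5° (true dip is 22.9°, so apparent ≤ true as expected).

22.5°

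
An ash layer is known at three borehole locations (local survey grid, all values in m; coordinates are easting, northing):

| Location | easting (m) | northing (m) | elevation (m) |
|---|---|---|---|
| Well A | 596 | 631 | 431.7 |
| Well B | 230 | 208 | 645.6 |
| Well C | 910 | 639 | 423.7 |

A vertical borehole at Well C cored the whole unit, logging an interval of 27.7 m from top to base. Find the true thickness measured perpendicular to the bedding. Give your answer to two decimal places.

Let the plane be z = a·easting + b·northing + c.
Well B−Well A: −366a − 423b = 213.9;  Well C−Well A: 314a + 8b = −8.
Solving gives a = −0.01288, b = −0.49453.
|∇z| = √(a²+b²) = 0.49470, so dip δ = arctan(0.49470) = 26.32°.
True thickness = vertical thickness × cos δ = 27.7 × cos 26.32° = 24.83 m.

24.83 m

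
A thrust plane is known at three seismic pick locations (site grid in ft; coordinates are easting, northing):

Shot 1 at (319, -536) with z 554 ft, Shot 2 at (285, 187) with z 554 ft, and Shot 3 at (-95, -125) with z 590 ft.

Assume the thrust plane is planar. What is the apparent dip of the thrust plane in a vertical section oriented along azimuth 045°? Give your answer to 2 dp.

Two edge vectors: Shot 1→Shot 2 = (-34, 723, 0), Shot 1→Shot 3 = (-414, 411, 36).
Normal n = (Shot 1→Shot 2) × (Shot 1→Shot 3) = (26028, 1224, 285348).
So ∂z/∂easting = −n_x/n_z = −0.09121 and ∂z/∂northing = −n_y/n_z = −0.00429.
Unit vector along 045° is (sin 45°, cos 45°) = (0.7071, 0.7071).
Slope in that direction = a·(0.7071) + b·(0.7071) = −0.06753.
Apparent dip = arctan|0.06753| = 3.86° (true dip is 5.2°, so apparent ≤ true as expected).

3.86°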